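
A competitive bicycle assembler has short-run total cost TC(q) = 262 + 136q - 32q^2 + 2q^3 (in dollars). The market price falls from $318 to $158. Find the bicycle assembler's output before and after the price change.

Output falls from 13 to 11

MC = 136 - 64q + 6q^2; the shutdown threshold is min AVC = $8 (at q = 8).
At P = $318 ≥ min AVC, set P = MC on the rising branch: q = 13.
At P = $158 ≥ min AVC, set P = MC: q = 11. The firm stays open but cuts output.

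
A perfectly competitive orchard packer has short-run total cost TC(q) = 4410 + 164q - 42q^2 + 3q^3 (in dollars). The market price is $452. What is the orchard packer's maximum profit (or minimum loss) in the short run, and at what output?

AVC = 164 - 42q + 3q^2 has its minimum $17 at q = 7; price $452 clears that bar, so the firm operates.
With MC = 164 - 84q + 9q^2, P = MC on the upward-sloping part at q* = 12.
TR = 452·12 = 5424. TC = 4410 + 1104 = 5514. Profit = 5424 − 5514 = -$90.
By producing, the firm covers all variable cost plus $4320 of fixed cost; shutting down would lose the full $4410.

Profit = -$90 at q = 12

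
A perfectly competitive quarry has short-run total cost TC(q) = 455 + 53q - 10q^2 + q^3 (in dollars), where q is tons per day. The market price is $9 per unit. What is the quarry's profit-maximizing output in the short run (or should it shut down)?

Variable cost is VC = 53q - 10q^2 + q^3, so AVC = VC/q = 53 - 10q + q^2 and MC = dTC/dq = 53 - 20q + 3q^2.
AVC hits its minimum where MC = AVC, at q = 5, giving min AVC = 53 - 10·5 + 5^2 = $28.
Since P = $9 < min AVC = $28, price fails to cover variable cost at any output.
Best response: produce nothing and absorb the $455 fixed cost.

Shut down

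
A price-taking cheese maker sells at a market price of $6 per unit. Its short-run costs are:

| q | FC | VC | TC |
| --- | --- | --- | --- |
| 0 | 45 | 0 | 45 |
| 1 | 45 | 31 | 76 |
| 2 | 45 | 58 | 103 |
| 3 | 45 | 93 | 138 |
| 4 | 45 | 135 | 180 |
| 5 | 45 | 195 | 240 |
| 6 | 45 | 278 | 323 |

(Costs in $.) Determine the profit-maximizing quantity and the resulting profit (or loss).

Profit at each row (π = 6q − TC): q=0: -45; q=1: -70; q=2: -91; q=3: -120; q=4: -156; q=5: -210; q=6: -287.
Profit is highest at q = 0. Equivalently, the lowest AVC in the table is 58/2 ≈ $29 at q = 2, and P = $6 falls below it — price never covers variable cost, so the firm shuts down and loses only its fixed cost.

q = 0 (shut down); profit = -$45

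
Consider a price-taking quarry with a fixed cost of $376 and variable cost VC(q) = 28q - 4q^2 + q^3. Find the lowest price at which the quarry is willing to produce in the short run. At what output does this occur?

The shutdown price is the minimum of AVC. VC = 28q - 4q^2 + q^3, so AVC = 28 - 4q + q^2.
dAVC/dq = -4 + 2q = 0 gives q = 2. min AVC = 28 - 4·2 + 2^2 = 24.
The firm shuts down for any P below $24.

$24 per unit, at q = 2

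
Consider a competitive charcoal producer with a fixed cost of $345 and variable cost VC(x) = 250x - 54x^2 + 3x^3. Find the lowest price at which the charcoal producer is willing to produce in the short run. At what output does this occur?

The firm shuts down when price falls below the minimum of average variable cost. AVC = VC/x = 250 - 54x + 3x^2.
At the minimum of AVC, MC = AVC. MC = 250 - 108x + 9x^2; setting MC = AVC gives 6x^2 - 54x = 0, so x = 9. min AVC = 7.
So the shutdown price is $7.

$7 per unit, at x = 9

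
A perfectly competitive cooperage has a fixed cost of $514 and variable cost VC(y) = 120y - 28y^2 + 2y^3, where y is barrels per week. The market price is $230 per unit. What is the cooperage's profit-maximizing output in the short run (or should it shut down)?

Strip out fixed cost: VC = 120y - 28y^2 + 2y^3. Then AVC = 120 - 28y + 2y^2 and MC = 120 - 56y + 6y^2.
AVC hits its minimum where MC = AVC, at y = 7, giving min AVC = 120 - 28·7 + 2·7^2 = $22.
P = $230 exceeds min AVC = $22, so the firm stays open.
Solving P = MC: -110 - 56y + 6y^2 = 0 ⇒ y = -5/3 or 11. On the upward-sloping branch, y* = 11.
Check: AVC at y = 11 is $54 ≤ P, so revenue covers variable cost.
Profit = P·y − TC = 230·11 − 1108 = $1422.

Produce at y = 11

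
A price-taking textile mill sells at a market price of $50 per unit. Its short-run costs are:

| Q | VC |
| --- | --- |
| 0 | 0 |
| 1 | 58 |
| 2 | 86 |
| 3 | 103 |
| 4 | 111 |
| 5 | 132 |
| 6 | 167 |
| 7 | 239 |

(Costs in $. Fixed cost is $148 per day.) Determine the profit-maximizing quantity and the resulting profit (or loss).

Compute π = P·Q − TC at each output: Q=0: -148; Q=1: -156; Q=2: -134; Q=3: -101; Q=4: -59; Q=5: -30; Q=6: -15; Q=7: -37.
Profit is maximized at Q = 6. AVC there is 167/6 = $27.83 ≤ P, so producing beats shutting down (which would give -$148).

Q = 6; profit = -$15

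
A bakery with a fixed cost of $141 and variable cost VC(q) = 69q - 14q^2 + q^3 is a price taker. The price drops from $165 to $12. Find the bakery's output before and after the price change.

AVC = 69 - 14q + q^2, minimized at q = 7 where min AVC = $20. MC = 69 - 28q + 3q^2.
At P = $165 ≥ min AVC, set P = MC on the rising branch: q = 12.
At P = $12 < min AVC = $20, price no longer covers variable cost at any output, so the firm shuts down: q = 0.

Output falls from 12 to 0 (the firm shuts down)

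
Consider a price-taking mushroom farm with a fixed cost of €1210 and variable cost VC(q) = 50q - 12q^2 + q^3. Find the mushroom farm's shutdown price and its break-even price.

AVC = 50 - 12q + q^2; minimized at q = 6, giving min AVC = €14. That is the shutdown price.
ATC = 1210/q + 50 - 12q + q^2. Setting dATC/dq = −1210/q^2 − 12 + 2q = 0 gives q = 11 (since 2·11^3 − 12·11^2 = 1210).
min ATC = 1210/11 + 50 − 12·11 + 11^2 = €149. That is the break-even price.
For €14 ≤ P < €149 the firm produces at a loss; below €14 it shuts down.

Shutdown price = €14; break-even price = €149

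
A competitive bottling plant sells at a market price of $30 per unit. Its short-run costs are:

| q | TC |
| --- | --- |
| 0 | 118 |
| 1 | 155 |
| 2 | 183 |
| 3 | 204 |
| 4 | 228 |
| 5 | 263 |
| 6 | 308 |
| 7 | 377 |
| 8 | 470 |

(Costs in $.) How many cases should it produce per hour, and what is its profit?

q = 4; profit = -$108

Compute π = P·q − TC at each output: q=0: -118; q=1: -125; q=2: -123; q=3: -114; q=4: -108; q=5: -113; q=6: -128; q=7: -167; q=8: -230.
Profit is maximized at q = 4. AVC there is 110/4 = $27.50 ≤ P, so producing beats shutting down (which would give -$118).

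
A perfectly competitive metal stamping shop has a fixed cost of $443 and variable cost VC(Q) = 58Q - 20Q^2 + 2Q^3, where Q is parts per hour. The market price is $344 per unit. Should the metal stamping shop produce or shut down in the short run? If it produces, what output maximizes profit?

Variable cost is VC = 58Q - 20Q^2 + 2Q^3, so AVC = VC/Q = 58 - 20Q + 2Q^2 and MC = dTC/dQ = 58 - 40Q + 6Q^2.
AVC hits its minimum where MC = AVC, at Q = 5, giving min AVC = 58 - 20·5 + 2·5^2 = $8.
P = $344 exceeds min AVC = $8, so the firm stays open.
Set P = MC: 344 = 58 - 40Q + 6Q^2 → -286 - 40Q + 6Q^2 = 0. The roots are Q = -13/3 and Q = 11; the profit-maximizing output is on the rising part of MC, so Q* = 11.
Check: AVC at Q = 11 is $80 ≤ P, so revenue covers variable cost.
Profit = P·Q − TC = 344·11 − 1323 = $2461.

Produce at Q = 11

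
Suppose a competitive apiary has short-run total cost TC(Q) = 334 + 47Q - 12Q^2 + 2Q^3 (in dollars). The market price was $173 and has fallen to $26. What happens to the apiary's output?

MC = 47 - 24Q + 6Q^2; the shutdown threshold is min AVC = $29 (at Q = 3).
At P = $173 ≥ min AVC, set P = MC on the rising branch: Q = 7.
At P = $26 < min AVC = $29, price no longer covers variable cost at any output, so the firm shuts down: Q = 0.

Output falls from 7 to 0 (the firm shuts down)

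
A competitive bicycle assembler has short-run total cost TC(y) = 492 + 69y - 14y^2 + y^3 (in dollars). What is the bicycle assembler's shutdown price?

$20 per unit

The firm shuts down when price falls below the minimum of average variable cost. AVC = VC/y = 69 - 14y + y^2.
dAVC/dy = -14 + 2y = 0 gives y = 7. min AVC = 69 - 14·7 + 7^2 = 20.
The firm shuts down for any P below $20.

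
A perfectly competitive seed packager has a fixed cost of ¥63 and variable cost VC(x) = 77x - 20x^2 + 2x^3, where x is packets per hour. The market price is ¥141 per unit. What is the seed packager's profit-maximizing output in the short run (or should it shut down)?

Produce at x = 8

Strip out fixed cost: VC = 77x - 20x^2 + 2x^3. Then AVC = 77 - 20x + 2x^2 and MC = 77 - 40x + 6x^2.
AVC is minimized where dAVC/dx = -20 + 4x = 0, at x = 5; min AVC = 77 - 20·5 + 2·5^2 = ¥27.
P = ¥141 exceeds min AVC = ¥27, so the firm stays open.
Solving P = MC: -64 - 40x + 6x^2 = 0 ⇒ x = -4/3 or 8. On the upward-sloping branch, x* = 8.
Check: AVC at x = 8 is ¥45 ≤ P, so revenue covers variable cost.
Profit = P·x − TC = 141·8 − 423 = ¥705.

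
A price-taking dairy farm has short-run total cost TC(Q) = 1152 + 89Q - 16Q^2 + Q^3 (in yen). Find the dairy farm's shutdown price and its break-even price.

AVC = 89 - 16Q + Q^2; minimized at Q = 8, giving min AVC = ¥25. That is the shutdown price.
ATC = 1152/Q + 89 - 16Q + Q^2. Setting dATC/dQ = −1152/Q^2 − 16 + 2Q = 0 gives Q = 12 (since 2·12^3 − 16·12^2 = 1152).
min ATC = 1152/12 + 89 − 16·12 + 12^2 = ¥137. That is the break-even price.
For ¥25 ≤ P < ¥137 the firm produces at a loss; below ¥25 it shuts down.

Shutdown price = ¥25; break-even price = ¥137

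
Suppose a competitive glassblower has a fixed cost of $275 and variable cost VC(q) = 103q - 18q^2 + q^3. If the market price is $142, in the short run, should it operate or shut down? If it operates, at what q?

Strip out fixed cost: VC = 103q - 18q^2 + q^3. Then AVC = 103 - 18q + q^2 and MC = 103 - 36q + 3q^2.
AVC is minimized where dAVC/dq = -18 + 2q = 0, at q = 9; min AVC = 103 - 18·9 + 9^2 = $22.
P = $142 exceeds min AVC = $22, so the firm stays open.
P = MC gives -39 - 36q + 3q^2 = 0, with roots -1 and 13. Take the larger (rising MC): q* = 13.
Check: AVC at q = 13 is $38 ≤ P, so revenue covers variable cost.
Profit = P·q − TC = 142·13 − 769 = $1077.

Produce at q = 13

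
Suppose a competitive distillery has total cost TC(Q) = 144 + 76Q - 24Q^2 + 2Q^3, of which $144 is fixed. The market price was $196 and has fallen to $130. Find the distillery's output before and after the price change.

AVC = 76 - 24Q + 2Q^2, minimized at Q = 6 where min AVC = $4. MC = 76 - 48Q + 6Q^2.
With P = $196 above the shutdown price, P = MC gives Q = 10.
At P = $130 ≥ min AVC, set P = MC: Q = 9. The firm stays open but cuts output.

Output falls from 10 to 9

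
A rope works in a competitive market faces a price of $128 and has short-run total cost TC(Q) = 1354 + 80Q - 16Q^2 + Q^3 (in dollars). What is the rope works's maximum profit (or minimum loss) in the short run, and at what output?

Profit = -$202 at Q = 12

AVC = 80 - 16Q + Q^2 has its minimum $16 at Q = 8; price $128 clears that bar, so the firm operates.
With MC = 80 - 32Q + 3Q^2, P = MC on the upward-sloping part at Q* = 12.
TR = 128·12 = 1536. TC = 1354 + 384 = 1738. Profit = 1536 − 1738 = -$202.
By producing, the firm covers all variable cost plus $1152 of fixed cost; shutting down would lose the full $1354.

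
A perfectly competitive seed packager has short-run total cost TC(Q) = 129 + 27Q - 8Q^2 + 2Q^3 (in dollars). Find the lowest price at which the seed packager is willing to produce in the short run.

$19 per unit

The shutdown price is the minimum of AVC. VC = 27Q - 8Q^2 + 2Q^3, so AVC = 27 - 8Q + 2Q^2.
At the minimum of AVC, MC = AVC. MC = 27 - 16Q + 6Q^2; setting MC = AVC gives 4Q^2 - 8Q = 0, so Q = 2. min AVC = 19.
For P < $19 the firm produces nothing.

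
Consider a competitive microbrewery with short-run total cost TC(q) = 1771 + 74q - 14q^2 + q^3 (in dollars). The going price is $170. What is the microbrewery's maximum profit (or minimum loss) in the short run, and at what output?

Profit = -$331 at q = 12

AVC = 74 - 14q + q^2; min AVC = $25 at q = 7. Since P = $170 ≥ min AVC, the firm produces.
MC = 74 - 28q + 3q^2. Setting P = MC and taking the root on the rising branch gives q* = 12.
TR = 170·12 = 2040. TC = 1771 + 600 = 2371. Profit = 2040 − 2371 = -$331.
Shutting down would mean losing the fixed cost of $1771, so operating at a loss of $331 is better by $1440.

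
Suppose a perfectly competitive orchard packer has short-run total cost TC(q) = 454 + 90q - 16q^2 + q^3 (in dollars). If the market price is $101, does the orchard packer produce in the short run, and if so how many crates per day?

Produce at q = 11

Strip out fixed cost: VC = 90q - 16q^2 + q^3. Then AVC = 90 - 16q + q^2 and MC = 90 - 32q + 3q^2.
AVC hits its minimum where MC = AVC, at q = 8, giving min AVC = 90 - 16·8 + 8^2 = $26.
Since P = $101 ≥ min AVC = $26, price covers variable cost and the firm should produce.
P = MC gives -11 - 32q + 3q^2 = 0, with roots -1/3 and 11. Take the larger (rising MC): q* = 11.
Check: AVC at q = 11 is $35 ≤ P, so revenue covers variable cost.
Profit = P·q − TC = 101·11 − 839 = $272.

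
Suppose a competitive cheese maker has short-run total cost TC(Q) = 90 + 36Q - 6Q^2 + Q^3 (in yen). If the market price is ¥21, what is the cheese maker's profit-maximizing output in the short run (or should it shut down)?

Shut down

Variable cost is VC = 36Q - 6Q^2 + Q^3, so AVC = VC/Q = 36 - 6Q + Q^2 and MC = dTC/dQ = 36 - 12Q + 3Q^2.
The AVC parabola has its vertex at Q = 6/2 = 3, where AVC = 36 - 6·3 + 3^2 = ¥27.
P = ¥21 lies below min AVC = ¥27; no output level covers variable cost.
Shutting down limits the loss to fixed cost, ¥90.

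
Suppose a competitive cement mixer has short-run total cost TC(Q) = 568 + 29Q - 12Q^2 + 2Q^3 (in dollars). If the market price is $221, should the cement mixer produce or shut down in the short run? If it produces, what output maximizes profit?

Produce at Q = 8

Variable cost is VC = 29Q - 12Q^2 + 2Q^3, so AVC = VC/Q = 29 - 12Q + 2Q^2 and MC = dTC/dQ = 29 - 24Q + 6Q^2.
AVC hits its minimum where MC = AVC, at Q = 3, giving min AVC = 29 - 12·3 + 2·3^2 = $11.
P = $221 exceeds min AVC = $11, so the firm stays open.
Set P = MC: 221 = 29 - 24Q + 6Q^2 → -192 - 24Q + 6Q^2 = 0. The roots are Q = -4 and Q = 8; the profit-maximizing output is on the rising part of MC, so Q* = 8.
Check: AVC at Q = 8 is $61 ≤ P, so revenue covers variable cost.
Profit = P·Q − TC = 221·8 − 1056 = $712.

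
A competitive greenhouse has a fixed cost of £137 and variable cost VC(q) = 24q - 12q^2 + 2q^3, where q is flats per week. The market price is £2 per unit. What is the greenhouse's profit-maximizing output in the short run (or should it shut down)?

Shut down

Variable cost is VC = 24q - 12q^2 + 2q^3, so AVC = VC/q = 24 - 12q + 2q^2 and MC = dTC/dq = 24 - 24q + 6q^2.
AVC hits its minimum where MC = AVC, at q = 3, giving min AVC = 24 - 12·3 + 2·3^2 = £6.
With P < min AVC (£2 < £6), every unit sold adds to the loss.
The firm minimizes its loss by shutting down and losing only its fixed cost of £137.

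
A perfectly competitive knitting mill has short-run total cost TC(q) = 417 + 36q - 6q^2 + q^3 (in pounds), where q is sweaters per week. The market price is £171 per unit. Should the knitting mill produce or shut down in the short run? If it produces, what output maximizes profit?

Produce at q = 9

Variable cost is VC = 36q - 6q^2 + q^3, so AVC = VC/q = 36 - 6q + q^2 and MC = dTC/dq = 36 - 12q + 3q^2.
AVC is minimized where dAVC/dq = -6 + 2q = 0, at q = 3; min AVC = 36 - 6·3 + 3^2 = £27.
Because £171 ≥ £27, revenue can cover variable cost; the firm operates.
Set P = MC: 171 = 36 - 12q + 3q^2 → -135 - 12q + 3q^2 = 0. The roots are q = -5 and q = 9; the profit-maximizing output is on the rising part of MC, so q* = 9.
Check: AVC at q = 9 is £63 ≤ P, so revenue covers variable cost.
Profit = P·q − TC = 171·9 − 984 = £555.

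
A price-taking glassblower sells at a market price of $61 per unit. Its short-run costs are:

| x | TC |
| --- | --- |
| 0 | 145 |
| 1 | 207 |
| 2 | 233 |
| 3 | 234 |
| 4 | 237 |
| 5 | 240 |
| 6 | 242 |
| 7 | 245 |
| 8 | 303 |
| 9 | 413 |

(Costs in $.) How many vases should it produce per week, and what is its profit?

Compute π = P·x − TC at each output: x=0: -145; x=1: -146; x=2: -111; x=3: -51; x=4: 7; x=5: 65; x=6: 124; x=7: 182; x=8: 185; x=9: 136.
Profit is maximized at x = 8. AVC there is 158/8 = $19.75 ≤ P, so producing beats shutting down (which would give -$145).

x = 8; profit = $185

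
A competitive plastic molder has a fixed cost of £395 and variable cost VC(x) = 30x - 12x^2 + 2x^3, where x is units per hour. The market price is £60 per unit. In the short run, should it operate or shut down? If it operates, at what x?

Strip out fixed cost: VC = 30x - 12x^2 + 2x^3. Then AVC = 30 - 12x + 2x^2 and MC = 30 - 24x + 6x^2.
AVC hits its minimum where MC = AVC, at x = 3, giving min AVC = 30 - 12·3 + 2·3^2 = £12.
P = £60 exceeds min AVC = £12, so the firm stays open.
Set P = MC: 60 = 30 - 24x + 6x^2 → -30 - 24x + 6x^2 = 0. The roots are x = -1 and x = 5; the profit-maximizing output is on the rising part of MC, so x* = 5.
Check: AVC at x = 5 is £20 ≤ P, so revenue covers variable cost.
Profit = P·x − TC = 60·5 − 495 = -£195, a loss, but smaller than the £395 fixed cost the firm would lose by shutting down.

Produce at x = 5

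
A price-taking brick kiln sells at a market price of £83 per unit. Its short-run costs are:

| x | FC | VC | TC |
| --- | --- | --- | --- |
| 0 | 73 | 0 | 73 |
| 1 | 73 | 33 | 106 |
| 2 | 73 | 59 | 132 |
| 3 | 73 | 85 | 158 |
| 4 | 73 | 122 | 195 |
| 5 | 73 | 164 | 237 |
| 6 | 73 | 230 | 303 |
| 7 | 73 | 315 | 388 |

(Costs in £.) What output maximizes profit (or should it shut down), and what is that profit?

Tabulate TR − TC: x=0: -73; x=1: -23; x=2: 34; x=3: 91; x=4: 137; x=5: 178; x=6: 195; x=7: 193.
Profit is maximized at x = 6. AVC there is 230/6 = £38.33 ≤ P, so producing beats shutting down (which would give -£73).

x = 6; profit = £195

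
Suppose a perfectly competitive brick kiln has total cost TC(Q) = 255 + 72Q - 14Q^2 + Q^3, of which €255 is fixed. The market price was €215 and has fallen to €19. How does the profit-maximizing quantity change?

Output falls from 13 to 0 (the firm shuts down)

MC = 72 - 28Q + 3Q^2; the shutdown threshold is min AVC = €23 (at Q = 7).
At P = €215 ≥ min AVC, set P = MC on the rising branch: Q = 13.
At P = €19 < min AVC = €23, price no longer covers variable cost at any output, so the firm shuts down: Q = 0.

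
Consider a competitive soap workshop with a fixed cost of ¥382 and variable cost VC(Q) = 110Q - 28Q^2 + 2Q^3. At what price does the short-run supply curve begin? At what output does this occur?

¥12 per unit, at Q = 7

The firm shuts down when price falls below the minimum of average variable cost. AVC = VC/Q = 110 - 28Q + 2Q^2.
At the minimum of AVC, MC = AVC. MC = 110 - 56Q + 6Q^2; setting MC = AVC gives 4Q^2 - 28Q = 0, so Q = 7. min AVC = 12.
The firm shuts down for any P below ¥12.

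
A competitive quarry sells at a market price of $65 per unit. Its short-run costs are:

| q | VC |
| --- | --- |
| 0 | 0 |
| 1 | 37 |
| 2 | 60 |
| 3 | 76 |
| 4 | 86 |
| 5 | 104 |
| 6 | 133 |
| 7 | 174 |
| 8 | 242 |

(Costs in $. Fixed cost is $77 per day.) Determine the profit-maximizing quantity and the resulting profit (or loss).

Compute π = P·q − TC at each output: q=0: -77; q=1: -49; q=2: -7; q=3: 42; q=4: 97; q=5: 144; q=6: 180; q=7: 204; q=8: 201.
Profit is maximized at q = 7. AVC there is 174/7 = $24.86 ≤ P, so producing beats shutting down (which would give -$77).

q = 7; profit = $204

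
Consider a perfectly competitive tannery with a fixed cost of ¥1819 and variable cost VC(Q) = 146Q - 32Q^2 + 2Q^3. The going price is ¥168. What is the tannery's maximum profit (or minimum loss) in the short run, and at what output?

Profit = -¥367 at Q = 11

AVC = 146 - 32Q + 2Q^2 has its minimum ¥18 at Q = 8; price ¥168 clears that bar, so the firm operates.
MC = 146 - 64Q + 6Q^2. Setting P = MC and taking the root on the rising branch gives Q* = 11.
TR = 168·11 = 1848. TC = 1819 + 396 = 2215. Profit = 1848 − 2215 = -¥367.
By producing, the firm covers all variable cost plus ¥1452 of fixed cost; shutting down would lose the full ¥1819.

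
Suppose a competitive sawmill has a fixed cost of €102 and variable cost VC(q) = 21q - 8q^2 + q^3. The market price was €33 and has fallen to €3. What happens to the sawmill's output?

Output falls from 6 to 0 (the firm shuts down)

MC = 21 - 16q + 3q^2; the shutdown threshold is min AVC = €5 (at q = 4).
At P = €33 ≥ min AVC, set P = MC on the rising branch: q = 6.
At P = €3 < min AVC = €5, price no longer covers variable cost at any output, so the firm shuts down: q = 0.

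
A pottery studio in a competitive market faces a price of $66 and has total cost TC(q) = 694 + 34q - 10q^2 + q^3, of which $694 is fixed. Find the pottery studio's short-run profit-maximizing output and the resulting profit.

AVC = 34 - 10q + q^2 has its minimum $9 at q = 5; price $66 clears that bar, so the firm operates.
MC = 34 - 20q + 3q^2. Setting P = MC and taking the root on the rising branch gives q* = 8.
TR = 66·8 = 528. TC = 694 + 144 = 838. Profit = 528 − 838 = -$310.
By producing, the firm covers all variable cost plus $384 of fixed cost; shutting down would lose the full $694.

Profit = -$310 at q = 8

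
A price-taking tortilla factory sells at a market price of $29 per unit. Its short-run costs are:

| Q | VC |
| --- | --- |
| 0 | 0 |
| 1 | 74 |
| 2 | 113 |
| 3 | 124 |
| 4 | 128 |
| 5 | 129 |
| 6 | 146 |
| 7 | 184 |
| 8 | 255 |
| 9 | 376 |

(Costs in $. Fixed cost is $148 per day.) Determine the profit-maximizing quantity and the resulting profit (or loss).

Tabulate TR − TC: Q=0: -148; Q=1: -193; Q=2: -203; Q=3: -185; Q=4: -160; Q=5: -132; Q=6: -120; Q=7: -129; Q=8: -171; Q=9: -263.
Profit is maximized at Q = 6. AVC there is 146/6 = $24.33 ≤ P, so producing beats shutting down (which would give -$148).

Q = 6; profit = -$120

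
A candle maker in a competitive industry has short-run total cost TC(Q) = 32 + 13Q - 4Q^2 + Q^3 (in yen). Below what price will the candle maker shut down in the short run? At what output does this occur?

¥9 per unit, at Q = 2

The shutdown price is the minimum of AVC. VC = 13Q - 4Q^2 + Q^3, so AVC = 13 - 4Q + Q^2.
At the minimum of AVC, MC = AVC. MC = 13 - 8Q + 3Q^2; setting MC = AVC gives 2Q^2 - 4Q = 0, so Q = 2. min AVC = 9.
So the shutdown price is ¥9.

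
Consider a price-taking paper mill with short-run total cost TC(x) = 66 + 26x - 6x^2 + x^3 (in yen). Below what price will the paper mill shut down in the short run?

Short-run supply begins at min AVC. From VC = 26x - 6x^2 + x^3, AVC = 26 - 6x + x^2.
At the minimum of AVC, MC = AVC. MC = 26 - 12x + 3x^2; setting MC = AVC gives 2x^2 - 6x = 0, so x = 3. min AVC = 17.
So the shutdown price is ¥17.

¥17 per unit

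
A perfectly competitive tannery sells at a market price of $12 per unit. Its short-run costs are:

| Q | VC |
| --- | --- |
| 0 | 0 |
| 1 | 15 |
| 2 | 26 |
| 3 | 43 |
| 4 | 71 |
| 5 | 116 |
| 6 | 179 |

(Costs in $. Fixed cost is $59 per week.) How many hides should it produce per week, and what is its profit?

Q = 0 (shut down); profit = -$59

Profit at each row (π = 12Q − TC): Q=0: -59; Q=1: -62; Q=2: -61; Q=3: -66; Q=4: -82; Q=5: -115; Q=6: -166.
Profit is highest at Q = 0. Equivalently, the lowest AVC in the table is 26/2 ≈ $13 at Q = 2, and P = $12 falls below it — price never covers variable cost, so the firm shuts down and loses only its fixed cost.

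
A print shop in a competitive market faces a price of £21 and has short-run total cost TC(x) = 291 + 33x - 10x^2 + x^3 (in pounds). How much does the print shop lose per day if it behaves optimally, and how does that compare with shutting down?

AVC = 33 - 10x + x^2; min AVC = £8 at x = 5. Since P = £21 ≥ min AVC, the firm produces.
With MC = 33 - 20x + 3x^2, P = MC on the upward-sloping part at x* = 6.
TR = 21·6 = 126. TC = 291 + 54 = 345. Profit = 126 − 345 = -£219.
That loss of £219 beats the £291 the firm would lose by shutting down; producing recovers £72 of fixed cost.

Profit = -£219 at x = 6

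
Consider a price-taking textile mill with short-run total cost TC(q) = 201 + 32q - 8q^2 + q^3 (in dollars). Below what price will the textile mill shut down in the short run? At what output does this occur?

$16 per unit, at q = 4

The firm shuts down when price falls below the minimum of average variable cost. AVC = VC/q = 32 - 8q + q^2.
At the minimum of AVC, MC = AVC. MC = 32 - 16q + 3q^2; setting MC = AVC gives 2q^2 - 8q = 0, so q = 4. min AVC = 16.
So the shutdown price is $16.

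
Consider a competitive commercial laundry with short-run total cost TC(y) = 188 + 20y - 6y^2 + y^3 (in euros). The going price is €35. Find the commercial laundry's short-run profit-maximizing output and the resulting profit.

AVC = 20 - 6y + y^2; min AVC = €11 at y = 3. Since P = €35 ≥ min AVC, the firm produces.
With MC = 20 - 12y + 3y^2, P = MC on the upward-sloping part at y* = 5.
TR = 35·5 = 175. TC = 188 + 75 = 263. Profit = 175 − 263 = -€88.
By producing, the firm covers all variable cost plus €100 of fixed cost; shutting down would lose the full €188.

Profit = -€88 at y = 5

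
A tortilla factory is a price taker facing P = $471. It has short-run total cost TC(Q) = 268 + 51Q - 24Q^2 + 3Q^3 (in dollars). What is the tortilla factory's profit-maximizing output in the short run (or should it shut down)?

Produce at Q = 10

From TC, MC = TC'(Q) = 51 - 48Q + 9Q^2 and AVC = VC/Q = 51 - 24Q + 3Q^2.
AVC is minimized where dAVC/dQ = -24 + 6Q = 0, at Q = 4; min AVC = 51 - 24·4 + 3·4^2 = $3.
Since P = $471 ≥ min AVC = $3, price covers variable cost and the firm should produce.
P = MC gives -420 - 48Q + 9Q^2 = 0, with roots -14/3 and 10. Take the larger (rising MC): Q* = 10.
Check: AVC at Q = 10 is $111 ≤ P, so revenue covers variable cost.
Profit = P·Q − TC = 471·10 − 1378 = $3332.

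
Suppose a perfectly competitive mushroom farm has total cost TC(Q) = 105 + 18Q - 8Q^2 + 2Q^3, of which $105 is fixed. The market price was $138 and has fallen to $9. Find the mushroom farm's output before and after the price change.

Output falls from 6 to 0 (the firm shuts down)

AVC = 18 - 8Q + 2Q^2, minimized at Q = 2 where min AVC = $10. MC = 18 - 16Q + 6Q^2.
At P = $138 ≥ min AVC, set P = MC on the rising branch: Q = 6.
At P = $9 < min AVC = $10, price no longer covers variable cost at any output, so the firm shuts down: Q = 0.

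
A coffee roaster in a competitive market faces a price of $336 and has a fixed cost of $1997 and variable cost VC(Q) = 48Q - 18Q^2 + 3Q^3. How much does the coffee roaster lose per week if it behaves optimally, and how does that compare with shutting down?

AVC = 48 - 18Q + 3Q^2 has its minimum $21 at Q = 3; price $336 clears that bar, so the firm operates.
With MC = 48 - 36Q + 9Q^2, P = MC on the upward-sloping part at Q* = 8.
TR = 336·8 = 2688. TC = 1997 + 768 = 2765. Profit = 2688 − 2765 = -$77.
By producing, the firm covers all variable cost plus $1920 of fixed cost; shutting down would lose the full $1997.

Profit = -$77 at Q = 8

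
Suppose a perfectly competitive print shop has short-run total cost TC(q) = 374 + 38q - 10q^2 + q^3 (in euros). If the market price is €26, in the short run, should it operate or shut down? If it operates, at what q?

From TC, MC = TC'(q) = 38 - 20q + 3q^2 and AVC = VC/q = 38 - 10q + q^2.
AVC hits its minimum where MC = AVC, at q = 5, giving min AVC = 38 - 10·5 + 5^2 = €13.
P = €26 exceeds min AVC = €13, so the firm stays open.
Set P = MC: 26 = 38 - 20q + 3q^2 → 12 - 20q + 3q^2 = 0. The roots are q = 2/3 and q = 6; the profit-maximizing output is on the rising part of MC, so q* = 6.
Check: AVC at q = 6 is €14 ≤ P, so revenue covers variable cost.
Profit = P·q − TC = 26·6 − 458 = -€302, a loss, but smaller than the €374 fixed cost the firm would lose by shutting down.

Produce at q = 6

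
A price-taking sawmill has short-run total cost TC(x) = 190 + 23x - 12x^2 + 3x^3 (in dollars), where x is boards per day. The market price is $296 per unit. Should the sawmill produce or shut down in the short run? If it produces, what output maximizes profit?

Strip out fixed cost: VC = 23x - 12x^2 + 3x^3. Then AVC = 23 - 12x + 3x^2 and MC = 23 - 24x + 9x^2.
The AVC parabola has its vertex at x = 12/6 = 2, where AVC = 23 - 12·2 + 3·2^2 = $11.
Because $296 ≥ $11, revenue can cover variable cost; the firm operates.
Set P = MC: 296 = 23 - 24x + 9x^2 → -273 - 24x + 9x^2 = 0. The roots are x = -13/3 and x = 7; the profit-maximizing output is on the rising part of MC, so x* = 7.
Check: AVC at x = 7 is $86 ≤ P, so revenue covers variable cost.
Profit = P·x − TC = 296·7 − 792 = $1280.

Produce at x = 7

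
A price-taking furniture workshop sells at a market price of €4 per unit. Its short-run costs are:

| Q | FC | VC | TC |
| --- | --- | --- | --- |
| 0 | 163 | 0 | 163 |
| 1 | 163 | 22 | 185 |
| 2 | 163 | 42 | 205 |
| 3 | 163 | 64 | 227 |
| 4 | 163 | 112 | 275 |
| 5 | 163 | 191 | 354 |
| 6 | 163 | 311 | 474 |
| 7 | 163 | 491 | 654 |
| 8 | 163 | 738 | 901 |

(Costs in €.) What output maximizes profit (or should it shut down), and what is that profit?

Q = 0 (shut down); profit = -€163

Profit at each row (π = 4Q − TC): Q=0: -163; Q=1: -181; Q=2: -197; Q=3: -215; Q=4: -259; Q=5: -334; Q=6: -450; Q=7: -626; Q=8: -869.
Profit is highest at Q = 0. Equivalently, the lowest AVC in the table is 42/2 ≈ €21 at Q = 2, and P = €4 falls below it — price never covers variable cost, so the firm shuts down and loses only its fixed cost.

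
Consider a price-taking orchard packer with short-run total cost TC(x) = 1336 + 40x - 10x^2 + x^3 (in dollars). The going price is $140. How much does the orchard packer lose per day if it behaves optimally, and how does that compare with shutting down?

AVC = 40 - 10x + x^2; min AVC = $15 at x = 5. Since P = $140 ≥ min AVC, the firm produces.
MC = 40 - 20x + 3x^2. Setting P = MC and taking the root on the rising branch gives x* = 10.
TR = 140·10 = 1400. TC = 1336 + 400 = 1736. Profit = 1400 − 1736 = -$336.
Shutting down would mean losing the fixed cost of $1336, so operating at a loss of $336 is better by $1000.

Profit = -$336 at x = 10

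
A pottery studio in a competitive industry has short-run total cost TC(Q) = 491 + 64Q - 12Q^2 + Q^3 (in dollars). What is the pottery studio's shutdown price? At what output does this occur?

$28 per unit, at Q = 6

Short-run supply begins at min AVC. From VC = 64Q - 12Q^2 + Q^3, AVC = 64 - 12Q + Q^2.
dAVC/dQ = -12 + 2Q = 0 gives Q = 6. min AVC = 64 - 12·6 + 6^2 = 28.
For P < $28 the firm produces nothing.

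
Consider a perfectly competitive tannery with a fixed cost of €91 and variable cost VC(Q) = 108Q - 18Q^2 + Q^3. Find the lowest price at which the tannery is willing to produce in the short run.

€27 per unit

The firm shuts down when price falls below the minimum of average variable cost. AVC = VC/Q = 108 - 18Q + Q^2.
At the minimum of AVC, MC = AVC. MC = 108 - 36Q + 3Q^2; setting MC = AVC gives 2Q^2 - 18Q = 0, so Q = 9. min AVC = 27.
So the shutdown price is €27.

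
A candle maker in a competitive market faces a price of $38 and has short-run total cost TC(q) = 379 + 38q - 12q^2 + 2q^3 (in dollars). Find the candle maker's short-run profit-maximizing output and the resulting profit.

AVC = 38 - 12q + 2q^2 has its minimum $20 at q = 3; price $38 clears that bar, so the firm operates.
MC = 38 - 24q + 6q^2. Setting P = MC and taking the root on the rising branch gives q* = 4.
TR = 38·4 = 152. TC = 379 + 88 = 467. Profit = 152 − 467 = -$315.
By producing, the firm covers all variable cost plus $64 of fixed cost; shutting down would lose the full $379.

Profit = -$315 at q = 4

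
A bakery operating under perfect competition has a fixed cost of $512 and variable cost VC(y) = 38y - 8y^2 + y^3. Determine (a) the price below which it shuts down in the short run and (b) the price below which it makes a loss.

Shutdown price = $22; break-even price = $102

Shutdown price = min AVC. AVC = 38 - 8y + y^2, with vertex at y = 4 and minimum $22.
ATC = 512/y + 38 - 8y + y^2. Setting dATC/dy = −512/y^2 − 8 + 2y = 0 gives y = 8 (since 2·8^3 − 8·8^2 = 512).
min ATC = 512/8 + 38 − 8·8 + 8^2 = $102. That is the break-even price.
Between these two prices the firm operates at a loss; above $102 it earns a profit.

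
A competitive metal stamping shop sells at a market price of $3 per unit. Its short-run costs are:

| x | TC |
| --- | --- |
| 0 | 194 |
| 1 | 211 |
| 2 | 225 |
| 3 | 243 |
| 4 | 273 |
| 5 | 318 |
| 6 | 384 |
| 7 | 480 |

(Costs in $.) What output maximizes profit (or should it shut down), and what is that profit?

x = 0 (shut down); profit = -$194

Tabulate TR − TC: x=0: -194; x=1: -208; x=2: -219; x=3: -234; x=4: -261; x=5: -303; x=6: -366; x=7: -459.
Profit is highest at x = 0. Equivalently, the lowest AVC in the table is 31/2 ≈ $15.50 at x = 2, and P = $3 falls below it — price never covers variable cost, so the firm shuts down and loses only its fixed cost.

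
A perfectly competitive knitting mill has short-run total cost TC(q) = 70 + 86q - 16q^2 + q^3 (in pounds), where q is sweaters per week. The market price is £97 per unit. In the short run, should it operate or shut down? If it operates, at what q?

Produce at q = 11

From TC, MC = TC'(q) = 86 - 32q + 3q^2 and AVC = VC/q = 86 - 16q + q^2.
The AVC parabola has its vertex at q = 16/2 = 8, where AVC = 86 - 16·8 + 8^2 = £22.
Since P = £97 ≥ min AVC = £22, price covers variable cost and the firm should produce.
Set P = MC: 97 = 86 - 32q + 3q^2 → -11 - 32q + 3q^2 = 0. The roots are q = -1/3 and q = 11; the profit-maximizing output is on the rising part of MC, so q* = 11.
Check: AVC at q = 11 is £31 ≤ P, so revenue covers variable cost.
Profit = P·q − TC = 97·11 − 411 = £656.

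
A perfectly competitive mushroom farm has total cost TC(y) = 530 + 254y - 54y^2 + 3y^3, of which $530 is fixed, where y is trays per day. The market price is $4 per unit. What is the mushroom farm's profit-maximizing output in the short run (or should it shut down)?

From TC, MC = TC'(y) = 254 - 108y + 9y^2 and AVC = VC/y = 254 - 54y + 3y^2.
The AVC parabola has its vertex at y = 54/6 = 9, where AVC = 254 - 54·9 + 3·9^2 = $11.
P = $4 lies below min AVC = $11; no output level covers variable cost.
Shutting down limits the loss to fixed cost, $530.

Shut down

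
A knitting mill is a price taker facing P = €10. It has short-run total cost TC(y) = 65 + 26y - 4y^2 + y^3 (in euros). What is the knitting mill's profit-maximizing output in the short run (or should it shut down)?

Shut down

Variable cost is VC = 26y - 4y^2 + y^3, so AVC = VC/y = 26 - 4y + y^2 and MC = dTC/dy = 26 - 8y + 3y^2.
AVC hits its minimum where MC = AVC, at y = 2, giving min AVC = 26 - 4·2 + 2^2 = €22.
With P < min AVC (€10 < €22), every unit sold adds to the loss.
Best response: produce nothing and absorb the €65 fixed cost.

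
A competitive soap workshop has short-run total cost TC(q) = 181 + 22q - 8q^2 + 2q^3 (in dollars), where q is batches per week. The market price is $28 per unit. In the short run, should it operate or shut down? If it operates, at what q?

Produce at q = 3

From TC, MC = TC'(q) = 22 - 16q + 6q^2 and AVC = VC/q = 22 - 8q + 2q^2.
AVC hits its minimum where MC = AVC, at q = 2, giving min AVC = 22 - 8·2 + 2·2^2 = $14.
Since P = $28 ≥ min AVC = $14, price covers variable cost and the firm should produce.
P = MC gives -6 - 16q + 6q^2 = 0, with roots -1/3 and 3. Take the larger (rising MC): q* = 3.
Check: AVC at q = 3 is $16 ≤ P, so revenue covers variable cost.
Profit = P·q − TC = 28·3 − 229 = -$145, a loss, but smaller than the $181 fixed cost the firm would lose by shutting down.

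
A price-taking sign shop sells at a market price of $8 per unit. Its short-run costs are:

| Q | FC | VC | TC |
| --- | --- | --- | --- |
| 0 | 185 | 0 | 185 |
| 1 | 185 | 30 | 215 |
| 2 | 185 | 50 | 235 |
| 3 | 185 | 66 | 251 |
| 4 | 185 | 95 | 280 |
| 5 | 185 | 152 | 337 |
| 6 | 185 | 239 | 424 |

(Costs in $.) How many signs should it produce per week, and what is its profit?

Tabulate TR − TC: Q=0: -185; Q=1: -207; Q=2: -219; Q=3: -227; Q=4: -248; Q=5: -297; Q=6: -376.
Profit is highest at Q = 0. Equivalently, the lowest AVC in the table is 66/3 ≈ $22 at Q = 3, and P = $8 falls below it — price never covers variable cost, so the firm shuts down and loses only its fixed cost.

Q = 0 (shut down); profit = -$185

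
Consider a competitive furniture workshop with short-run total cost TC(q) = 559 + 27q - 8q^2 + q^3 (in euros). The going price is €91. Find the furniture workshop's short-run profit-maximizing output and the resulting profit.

Profit = -€47 at q = 8

AVC = 27 - 8q + q^2 has its minimum €11 at q = 4; price €91 clears that bar, so the firm operates.
With MC = 27 - 16q + 3q^2, P = MC on the upward-sloping part at q* = 8.
TR = 91·8 = 728. TC = 559 + 216 = 775. Profit = 728 − 775 = -€47.
Shutting down would mean losing the fixed cost of €559, so operating at a loss of €47 is better by €512.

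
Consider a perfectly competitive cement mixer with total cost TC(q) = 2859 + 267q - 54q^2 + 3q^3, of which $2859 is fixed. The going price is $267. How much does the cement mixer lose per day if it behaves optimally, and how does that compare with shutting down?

Profit = -$267 at q = 12

AVC = 267 - 54q + 3q^2 has its minimum $24 at q = 9; price $267 clears that bar, so the firm operates.
With MC = 267 - 108q + 9q^2, P = MC on the upward-sloping part at q* = 12.
TR = 267·12 = 3204. TC = 2859 + 612 = 3471. Profit = 3204 − 3471 = -$267.
That loss of $267 beats the $2859 the firm would lose by shutting down; producing recovers $2592 of fixed cost.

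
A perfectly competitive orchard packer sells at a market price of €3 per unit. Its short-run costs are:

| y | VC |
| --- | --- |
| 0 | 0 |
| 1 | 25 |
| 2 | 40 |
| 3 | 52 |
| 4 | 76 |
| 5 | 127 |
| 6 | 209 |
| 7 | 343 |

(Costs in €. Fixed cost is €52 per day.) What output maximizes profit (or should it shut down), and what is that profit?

Profit at each row (π = 3y − TC): y=0: -52; y=1: -74; y=2: -86; y=3: -95; y=4: -116; y=5: -164; y=6: -243; y=7: -374.
Profit is highest at y = 0. Equivalently, the lowest AVC in the table is 52/3 ≈ €17.33 at y = 3, and P = €3 falls below it — price never covers variable cost, so the firm shuts down and loses only its fixed cost.

y = 0 (shut down); profit = -€52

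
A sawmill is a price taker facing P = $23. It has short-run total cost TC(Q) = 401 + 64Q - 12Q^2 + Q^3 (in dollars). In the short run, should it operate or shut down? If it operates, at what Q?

From TC, MC = TC'(Q) = 64 - 24Q + 3Q^2 and AVC = VC/Q = 64 - 12Q + Q^2.
AVC is minimized where dAVC/dQ = -12 + 2Q = 0, at Q = 6; min AVC = 64 - 12·6 + 6^2 = $28.
With P < min AVC ($23 < $28), every unit sold adds to the loss.
Shutting down limits the loss to fixed cost, $401.

Shut down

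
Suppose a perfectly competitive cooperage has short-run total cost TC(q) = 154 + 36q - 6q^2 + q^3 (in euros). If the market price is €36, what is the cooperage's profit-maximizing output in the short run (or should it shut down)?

Produce at q = 4

Strip out fixed cost: VC = 36q - 6q^2 + q^3. Then AVC = 36 - 6q + q^2 and MC = 36 - 12q + 3q^2.
AVC is minimized where dAVC/dq = -6 + 2q = 0, at q = 3; min AVC = 36 - 6·3 + 3^2 = €27.
P = €36 exceeds min AVC = €27, so the firm stays open.
Solving P = MC: -12q + 3q^2 = 0 ⇒ q = 0 or 4. On the upward-sloping branch, q* = 4.
Check: AVC at q = 4 is €28 ≤ P, so revenue covers variable cost.
Profit = P·q − TC = 36·4 − 266 = -€122, a loss, but smaller than the €154 fixed cost the firm would lose by shutting down.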